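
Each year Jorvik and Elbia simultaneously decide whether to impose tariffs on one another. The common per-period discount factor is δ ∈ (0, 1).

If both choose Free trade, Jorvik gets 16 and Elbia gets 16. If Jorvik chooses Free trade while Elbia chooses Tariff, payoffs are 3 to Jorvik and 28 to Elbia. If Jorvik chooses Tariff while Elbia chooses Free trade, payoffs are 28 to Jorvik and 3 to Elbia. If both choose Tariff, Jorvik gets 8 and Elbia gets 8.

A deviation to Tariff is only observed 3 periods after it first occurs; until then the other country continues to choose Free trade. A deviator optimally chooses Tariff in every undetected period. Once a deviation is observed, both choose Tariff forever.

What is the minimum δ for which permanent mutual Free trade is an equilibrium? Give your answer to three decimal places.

0.843

Deviating for the 3 undetected periods gains 28−16 = 12 per period over cooperation, then loses 16−8 = 8 per period forever once punishment starts.
Gain: 12(1 + δ + … + δ^2); loss: 8·δ^3/(1−δ).
No profitable deviation ⇔ 12(1−δ^3) ≤ 8·δ^3, i.e. δ^3 ≥ 12/(12+8) = 3/5.
Hence δ ≥ (3/5)^(1/3) ≈ 0.843.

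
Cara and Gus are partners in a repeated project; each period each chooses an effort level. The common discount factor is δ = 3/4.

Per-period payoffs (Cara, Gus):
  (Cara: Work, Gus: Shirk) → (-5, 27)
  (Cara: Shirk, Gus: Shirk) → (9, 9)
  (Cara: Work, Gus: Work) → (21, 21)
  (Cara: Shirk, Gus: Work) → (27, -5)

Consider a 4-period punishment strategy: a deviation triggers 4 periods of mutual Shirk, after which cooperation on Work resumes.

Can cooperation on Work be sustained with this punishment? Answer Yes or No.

A one-shot deviation gives 27 now, then 9 for 4 periods, then back to 21.
Gain from deviating: (27−21) today; loss: (21−9) in each of the next 4 periods.
No-deviation condition: (21−9)(δ+…+δ^4) ≥ 27−21, i.e. δ+…+δ^4 ≥ 1/2.
At δ = 3/4: δ+…+δ^4 = 2.0508 ≥ 0.5000.
So cooperation is sustainable.

Yes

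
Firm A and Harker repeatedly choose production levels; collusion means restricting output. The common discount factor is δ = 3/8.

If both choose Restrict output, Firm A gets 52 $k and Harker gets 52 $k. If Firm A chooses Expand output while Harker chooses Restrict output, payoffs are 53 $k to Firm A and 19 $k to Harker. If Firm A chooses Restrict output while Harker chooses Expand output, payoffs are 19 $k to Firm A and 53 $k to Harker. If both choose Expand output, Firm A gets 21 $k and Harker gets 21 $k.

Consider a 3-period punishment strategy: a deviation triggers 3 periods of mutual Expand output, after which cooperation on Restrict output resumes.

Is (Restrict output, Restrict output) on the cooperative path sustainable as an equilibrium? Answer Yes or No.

Yes

Comparing payoff streams over the 4 periods until play realigns: cooperate → 52(1+δ+…+δ^3); deviate → 53 + 21(δ+…+δ^3).
Cooperation is sustained iff (52−21)(δ+…+δ^3) ≥ 53−52.
δ+…+δ^3 = 3/8·(1−(3/8)^3)/(1−3/8) = 0.5684, and (53−52)/(52−21) = 0.0323.
0.5684 ≥ 0.0323, so cooperation is sustainable.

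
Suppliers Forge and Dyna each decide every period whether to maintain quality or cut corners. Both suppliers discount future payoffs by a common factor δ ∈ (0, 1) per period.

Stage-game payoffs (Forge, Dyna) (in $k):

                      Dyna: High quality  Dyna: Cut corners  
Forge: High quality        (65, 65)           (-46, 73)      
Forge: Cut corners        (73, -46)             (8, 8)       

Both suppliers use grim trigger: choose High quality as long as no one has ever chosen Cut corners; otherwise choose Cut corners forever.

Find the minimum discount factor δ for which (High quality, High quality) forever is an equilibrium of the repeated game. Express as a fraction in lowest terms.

8/65

Under grim trigger the critical discount factor is (T−C)/(T−P) with T = 73, C = 65, P = 8.
δ* = (73−65)/(73−8) = 8/65.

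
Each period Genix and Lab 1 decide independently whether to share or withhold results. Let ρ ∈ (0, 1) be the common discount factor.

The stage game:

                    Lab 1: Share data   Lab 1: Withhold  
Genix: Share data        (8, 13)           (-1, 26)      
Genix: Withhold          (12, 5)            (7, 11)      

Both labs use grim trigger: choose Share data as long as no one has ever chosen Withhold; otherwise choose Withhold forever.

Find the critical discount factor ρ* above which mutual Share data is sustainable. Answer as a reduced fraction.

13/15

Genix's threshold: (12−8)/(12−7) = 4/5.
Lab 1's threshold: (26−13)/(26−11) = 13/15.
4/5 < 13/15, so Lab 1 binds and ρ* = 13/15.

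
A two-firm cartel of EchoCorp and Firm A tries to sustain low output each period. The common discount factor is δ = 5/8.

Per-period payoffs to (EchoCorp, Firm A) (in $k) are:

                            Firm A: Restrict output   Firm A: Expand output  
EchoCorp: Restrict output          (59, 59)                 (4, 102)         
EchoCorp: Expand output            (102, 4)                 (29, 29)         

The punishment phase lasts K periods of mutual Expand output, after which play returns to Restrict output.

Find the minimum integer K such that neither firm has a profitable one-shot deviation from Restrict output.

5

Need Σ_{k=1}^{K} δ^k ≥ (102−59)/(59−29) = 1.4333 at δ = 5/8.
At K = 4 the sum is 1.4124 < 1.4333; at K = 5 it is 1.5077 ≥ 1.4333.
So the minimum punishment length is K = 5.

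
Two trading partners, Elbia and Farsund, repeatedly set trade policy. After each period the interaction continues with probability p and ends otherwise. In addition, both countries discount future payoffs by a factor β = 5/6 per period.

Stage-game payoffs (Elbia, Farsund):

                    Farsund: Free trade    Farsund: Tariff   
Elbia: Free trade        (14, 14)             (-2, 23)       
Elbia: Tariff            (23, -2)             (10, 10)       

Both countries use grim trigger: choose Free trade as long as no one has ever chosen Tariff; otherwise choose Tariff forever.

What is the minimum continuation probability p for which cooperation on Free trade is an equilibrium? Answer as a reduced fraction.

With continuation probability p and discount β, the effective per-period discount factor is βp.
Grim-trigger IC: βp ≥ (23−14)/(23−10) = 9/13.
So p ≥ (9/13)/(5/6) = 54/65.

54/65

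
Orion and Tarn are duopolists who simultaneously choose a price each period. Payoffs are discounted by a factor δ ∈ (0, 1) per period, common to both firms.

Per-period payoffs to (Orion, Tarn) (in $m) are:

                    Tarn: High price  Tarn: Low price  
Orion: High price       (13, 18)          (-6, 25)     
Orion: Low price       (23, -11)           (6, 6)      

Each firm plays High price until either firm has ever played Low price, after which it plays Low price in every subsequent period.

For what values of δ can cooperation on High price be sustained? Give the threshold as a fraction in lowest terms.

10/17

For Orion: deviation gain 23−13 = 10, per-period punishment loss 13−6 = 7. IC gives δ ≥ 10/17.
For Tarn: gain 7, loss 12 per period, so δ ≥ 7/19.
The tighter constraint is Orion's, so cooperation needs δ ≥ 10/17.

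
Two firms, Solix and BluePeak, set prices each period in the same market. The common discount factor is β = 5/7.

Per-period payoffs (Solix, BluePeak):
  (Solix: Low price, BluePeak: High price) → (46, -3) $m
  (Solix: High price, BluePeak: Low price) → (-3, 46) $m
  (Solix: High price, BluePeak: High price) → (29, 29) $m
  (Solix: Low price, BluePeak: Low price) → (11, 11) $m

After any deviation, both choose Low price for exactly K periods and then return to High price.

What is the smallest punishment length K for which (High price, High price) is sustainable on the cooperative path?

Need Σ_{k=1}^{K} β^k ≥ (46−29)/(29−11) = 0.9444 at β = 5/7.
At K = 1 the sum is 0.7143 < 0.9444; at K = 2 it is 1.2245 ≥ 0.9444.
So the minimum punishment length is K = 2.

2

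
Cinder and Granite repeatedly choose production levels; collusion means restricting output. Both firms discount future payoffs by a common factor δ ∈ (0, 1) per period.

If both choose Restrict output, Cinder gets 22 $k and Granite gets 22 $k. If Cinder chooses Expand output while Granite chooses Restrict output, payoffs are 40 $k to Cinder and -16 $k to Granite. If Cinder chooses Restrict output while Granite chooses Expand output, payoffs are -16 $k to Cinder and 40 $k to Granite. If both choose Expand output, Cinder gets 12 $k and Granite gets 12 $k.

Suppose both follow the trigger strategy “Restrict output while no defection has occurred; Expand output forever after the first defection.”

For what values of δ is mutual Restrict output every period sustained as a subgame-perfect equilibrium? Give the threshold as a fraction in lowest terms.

9/14

Cooperation forever yields 22 each period: 22/(1−δ).
Deviating yields 40 once, then 12 forever: 40 + 12δ/(1−δ).
No profitable deviation requires 22/(1−δ) ≥ 40 + 12δ/(1−δ).
Multiplying by (1−δ): 22 ≥ 40(1−δ) + 12δ = 40 − 28δ.
So 28δ ≥ 18, i.e. δ ≥ 18/28 = 9/14.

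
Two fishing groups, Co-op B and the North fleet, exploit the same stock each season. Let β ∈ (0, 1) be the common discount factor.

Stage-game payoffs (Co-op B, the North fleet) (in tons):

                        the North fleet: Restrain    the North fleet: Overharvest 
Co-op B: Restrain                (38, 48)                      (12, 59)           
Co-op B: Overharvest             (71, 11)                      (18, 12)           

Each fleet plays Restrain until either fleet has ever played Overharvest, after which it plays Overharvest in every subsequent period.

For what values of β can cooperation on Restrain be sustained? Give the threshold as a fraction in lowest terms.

Co-op B: cooperation gives 38 each period; deviation gives 71 once then 18 forever.
  38/(1−β) ≥ 71 + 18β/(1−β) ⇒ β ≥ 33/53.
the North fleet: cooperation gives 48 each period; deviation gives 59 once then 12 forever.
  β ≥ 11/47.
Both must hold, so the binding constraint is Co-op B's: β ≥ 33/53.

33/53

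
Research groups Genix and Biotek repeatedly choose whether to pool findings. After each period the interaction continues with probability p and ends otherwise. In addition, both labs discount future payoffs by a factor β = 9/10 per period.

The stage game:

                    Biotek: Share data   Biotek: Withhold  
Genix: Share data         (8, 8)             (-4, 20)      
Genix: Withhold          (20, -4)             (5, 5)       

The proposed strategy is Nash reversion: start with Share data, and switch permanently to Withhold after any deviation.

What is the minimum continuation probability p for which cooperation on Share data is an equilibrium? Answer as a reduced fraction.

8/9

With continuation probability p and discount β, the effective per-period discount factor is βp.
Grim-trigger IC: βp ≥ (20−8)/(20−5) = 4/5.
So p ≥ (4/5)/(9/10) = 8/9.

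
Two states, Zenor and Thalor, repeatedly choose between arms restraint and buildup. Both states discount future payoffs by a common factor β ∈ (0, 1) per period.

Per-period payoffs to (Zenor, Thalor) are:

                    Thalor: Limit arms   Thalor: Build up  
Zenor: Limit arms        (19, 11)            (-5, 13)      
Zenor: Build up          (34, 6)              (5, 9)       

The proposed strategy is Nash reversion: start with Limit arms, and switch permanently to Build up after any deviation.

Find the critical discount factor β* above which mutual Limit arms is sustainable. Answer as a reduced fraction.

Zenor's threshold: (34−19)/(34−5) = 15/29.
Thalor's threshold: (13−11)/(13−9) = 1/2.
15/29 > 1/2, so Zenor binds and β* = 15/29.

15/29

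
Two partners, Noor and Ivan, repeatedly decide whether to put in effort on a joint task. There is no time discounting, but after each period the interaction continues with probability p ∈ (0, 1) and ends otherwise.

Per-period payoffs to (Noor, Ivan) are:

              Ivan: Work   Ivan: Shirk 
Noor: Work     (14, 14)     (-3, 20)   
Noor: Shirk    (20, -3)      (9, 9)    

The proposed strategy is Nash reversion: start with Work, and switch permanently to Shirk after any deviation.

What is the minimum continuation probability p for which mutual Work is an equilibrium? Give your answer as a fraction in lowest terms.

With no time discounting, the continuation probability p plays the role of the discount factor.
Grim-trigger IC: 14/(1−p) ≥ 20 + 9p/(1−p) ⇒ p ≥ (20−14)/(20−9) = 6/11.

6/11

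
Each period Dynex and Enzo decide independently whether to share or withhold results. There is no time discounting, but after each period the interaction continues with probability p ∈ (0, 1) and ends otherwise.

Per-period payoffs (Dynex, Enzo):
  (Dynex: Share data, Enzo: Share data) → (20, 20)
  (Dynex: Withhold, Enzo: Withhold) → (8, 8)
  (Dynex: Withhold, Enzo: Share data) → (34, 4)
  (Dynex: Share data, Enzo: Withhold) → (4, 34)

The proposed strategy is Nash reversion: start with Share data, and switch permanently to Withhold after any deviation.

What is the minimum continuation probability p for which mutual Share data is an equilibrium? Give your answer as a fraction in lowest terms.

Expected cooperation value is 20 + p·20 + p²·20 + … = 20/(1−p); deviation gives 34 + p·8/(1−p).
20 ≥ 34(1−p) + 8p ⇒ 26p ≥ 14 ⇒ p ≥ 14/26 = 7/13.

7/13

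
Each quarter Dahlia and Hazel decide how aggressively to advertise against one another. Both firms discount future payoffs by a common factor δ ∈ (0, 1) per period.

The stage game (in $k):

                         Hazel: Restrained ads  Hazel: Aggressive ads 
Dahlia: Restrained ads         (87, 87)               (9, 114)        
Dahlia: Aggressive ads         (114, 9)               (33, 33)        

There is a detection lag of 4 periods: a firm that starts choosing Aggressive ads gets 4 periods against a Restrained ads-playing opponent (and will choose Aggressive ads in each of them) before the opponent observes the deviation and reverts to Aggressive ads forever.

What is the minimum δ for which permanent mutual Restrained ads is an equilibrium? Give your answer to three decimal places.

A deviator earns 114 for 4 periods, then 33 forever; cooperating earns 87 forever. Multiplying the IC by (1−δ):
87 ≥ 114(1−δ^4) + 33δ^4, so 81·δ^4 ≥ 27 and δ^4 ≥ 1/3.
δ ≥ (1/3)^(1/4) ≈ 0.760.

0.760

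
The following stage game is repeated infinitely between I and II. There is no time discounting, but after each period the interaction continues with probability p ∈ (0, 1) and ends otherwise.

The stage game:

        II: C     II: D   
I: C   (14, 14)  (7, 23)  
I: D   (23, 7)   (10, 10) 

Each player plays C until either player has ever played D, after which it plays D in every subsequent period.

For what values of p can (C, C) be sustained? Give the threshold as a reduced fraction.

Expected cooperation value is 14 + p·14 + p²·14 + … = 14/(1−p); deviation gives 23 + p·10/(1−p).
14 ≥ 23(1−p) + 10p ⇒ 13p ≥ 9 ⇒ p ≥ 9/13.

9/13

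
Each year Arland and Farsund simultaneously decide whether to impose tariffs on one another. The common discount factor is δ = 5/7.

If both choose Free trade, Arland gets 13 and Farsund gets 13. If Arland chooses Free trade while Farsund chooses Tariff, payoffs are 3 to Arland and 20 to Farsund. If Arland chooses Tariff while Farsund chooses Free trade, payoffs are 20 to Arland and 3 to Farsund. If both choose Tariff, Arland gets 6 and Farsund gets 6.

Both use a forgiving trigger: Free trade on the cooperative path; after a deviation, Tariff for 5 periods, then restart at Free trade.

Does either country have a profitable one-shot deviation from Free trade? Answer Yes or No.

No

Comparing payoff streams over the 6 periods until play realigns: cooperate → 13(1+δ+…+δ^5); deviate → 20 + 6(δ+…+δ^5).
Cooperation is sustained iff (13−6)(δ+…+δ^5) ≥ 20−13.
δ+…+δ^5 = 5/7·(1−(5/7)^5)/(1−5/7) = 2.0352, and (20−13)/(13−6) = 1.0000.
2.0352 ≥ 1.0000, so cooperation is sustainable.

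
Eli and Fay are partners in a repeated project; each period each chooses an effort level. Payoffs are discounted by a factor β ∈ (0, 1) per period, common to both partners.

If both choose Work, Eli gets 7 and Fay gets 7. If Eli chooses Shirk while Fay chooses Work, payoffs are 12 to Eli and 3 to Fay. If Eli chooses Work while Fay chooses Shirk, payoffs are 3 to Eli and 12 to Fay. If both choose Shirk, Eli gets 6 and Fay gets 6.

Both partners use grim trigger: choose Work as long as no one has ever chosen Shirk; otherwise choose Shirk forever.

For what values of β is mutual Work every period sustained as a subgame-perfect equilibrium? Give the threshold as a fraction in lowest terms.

5/6

Cooperation forever yields 7 each period: 7/(1−β).
Deviating yields 12 once, then 6 forever: 12 + 6β/(1−β).
No profitable deviation requires 7/(1−β) ≥ 12 + 6β/(1−β).
Multiplying by (1−β): 7 ≥ 12(1−β) + 6β = 12 − 6β.
So 6β ≥ 5, i.e. β ≥ 5/6.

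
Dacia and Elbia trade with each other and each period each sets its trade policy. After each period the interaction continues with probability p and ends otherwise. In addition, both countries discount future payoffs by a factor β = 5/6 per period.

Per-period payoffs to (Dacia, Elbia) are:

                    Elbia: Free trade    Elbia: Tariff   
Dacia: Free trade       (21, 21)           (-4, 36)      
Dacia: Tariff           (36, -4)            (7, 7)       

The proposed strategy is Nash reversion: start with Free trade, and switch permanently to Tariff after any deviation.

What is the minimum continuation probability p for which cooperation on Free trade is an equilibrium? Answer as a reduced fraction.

18/29

With continuation probability p and discount β, the effective per-period discount factor is βp.
Grim-trigger IC: βp ≥ (36−21)/(36−7) = 15/29.
So p ≥ (15/29)/(5/6) = 18/29.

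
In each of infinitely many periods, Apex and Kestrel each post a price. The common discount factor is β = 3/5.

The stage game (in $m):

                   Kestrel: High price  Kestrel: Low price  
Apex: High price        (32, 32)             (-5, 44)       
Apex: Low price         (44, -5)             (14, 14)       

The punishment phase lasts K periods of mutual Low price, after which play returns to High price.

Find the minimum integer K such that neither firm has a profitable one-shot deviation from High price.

Need Σ_{k=1}^{K} β^k ≥ (44−32)/(32−14) = 0.6667 at β = 3/5.
At K = 1 the sum is 0.6000 < 0.6667; at K = 2 it is 0.9600 ≥ 0.6667.
So the minimum punishment length is K = 2.

2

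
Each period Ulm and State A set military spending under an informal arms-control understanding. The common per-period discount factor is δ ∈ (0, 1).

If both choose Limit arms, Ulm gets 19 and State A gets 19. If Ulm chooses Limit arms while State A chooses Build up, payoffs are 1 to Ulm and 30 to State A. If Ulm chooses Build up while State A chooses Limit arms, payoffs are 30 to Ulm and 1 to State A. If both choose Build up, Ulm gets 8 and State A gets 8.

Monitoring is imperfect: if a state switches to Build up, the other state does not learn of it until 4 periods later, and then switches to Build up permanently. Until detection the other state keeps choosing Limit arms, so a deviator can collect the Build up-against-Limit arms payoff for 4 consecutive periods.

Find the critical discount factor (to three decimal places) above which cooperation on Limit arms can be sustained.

A deviator earns 30 for 4 periods, then 8 forever; cooperating earns 19 forever. Multiplying the IC by (1−δ):
19 ≥ 30(1−δ^4) + 8δ^4, so 22·δ^4 ≥ 11 and δ^4 ≥ 1/2.
δ ≥ (1/2)^(1/4) ≈ 0.841.

0.841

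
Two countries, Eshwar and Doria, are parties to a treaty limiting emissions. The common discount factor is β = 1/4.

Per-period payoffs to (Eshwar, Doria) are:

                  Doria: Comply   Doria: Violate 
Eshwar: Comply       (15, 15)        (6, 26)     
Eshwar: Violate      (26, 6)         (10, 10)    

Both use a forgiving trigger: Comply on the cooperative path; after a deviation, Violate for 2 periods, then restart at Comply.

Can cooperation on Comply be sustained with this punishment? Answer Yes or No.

No

IC: β+…+β^2 ≥ (26−15)/(15−10) = 11/5.
At β = 1/4: partial sum = 0.3125 < 2.2000. Cooperation not sustainable.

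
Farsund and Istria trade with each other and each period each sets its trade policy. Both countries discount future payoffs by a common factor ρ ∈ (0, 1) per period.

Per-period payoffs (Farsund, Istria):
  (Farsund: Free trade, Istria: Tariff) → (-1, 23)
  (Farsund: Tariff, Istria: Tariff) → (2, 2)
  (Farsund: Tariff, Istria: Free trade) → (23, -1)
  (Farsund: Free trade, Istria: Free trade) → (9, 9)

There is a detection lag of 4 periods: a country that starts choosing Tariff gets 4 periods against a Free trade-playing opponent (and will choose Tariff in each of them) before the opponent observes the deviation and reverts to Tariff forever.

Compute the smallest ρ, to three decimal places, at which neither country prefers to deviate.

Deviating for the 4 undetected periods gains 23−9 = 14 per period over cooperation, then loses 9−2 = 7 per period forever once punishment starts.
Gain: 14(1 + ρ + … + ρ^3); loss: 7·ρ^4/(1−ρ).
No profitable deviation ⇔ 14(1−ρ^4) ≤ 7·ρ^4, i.e. ρ^4 ≥ 14/(14+7) = 2/3.
Hence ρ ≥ (2/3)^(1/4) ≈ 0.904.

0.904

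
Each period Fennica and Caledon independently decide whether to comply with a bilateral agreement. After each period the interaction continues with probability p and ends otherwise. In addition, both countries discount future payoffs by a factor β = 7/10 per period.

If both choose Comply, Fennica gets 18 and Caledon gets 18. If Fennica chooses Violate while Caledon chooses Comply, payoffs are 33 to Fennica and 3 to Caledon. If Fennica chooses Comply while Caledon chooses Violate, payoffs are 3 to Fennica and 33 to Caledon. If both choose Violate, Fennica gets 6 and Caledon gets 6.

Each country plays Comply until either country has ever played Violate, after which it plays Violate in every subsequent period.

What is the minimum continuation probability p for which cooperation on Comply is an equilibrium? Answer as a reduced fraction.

50/63

Expected continuation weight on next period's payoff is β·p = 7/10·p, which plays the role of the discount factor.
Cooperation requires 7/10·p ≥ (33−18)/(33−6) = 5/9, hence p ≥ 50/63.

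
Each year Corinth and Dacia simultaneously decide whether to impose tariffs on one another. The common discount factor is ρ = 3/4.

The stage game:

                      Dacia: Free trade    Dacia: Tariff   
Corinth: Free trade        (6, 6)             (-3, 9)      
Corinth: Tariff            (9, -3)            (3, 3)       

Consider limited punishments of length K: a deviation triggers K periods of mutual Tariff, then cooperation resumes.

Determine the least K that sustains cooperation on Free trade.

2

No profitable deviation requires (6−3)(ρ+…+ρ^K) ≥ 9−6, i.e. ρ+…+ρ^K ≥ 1 ≈ 1.0000.
With ρ = 3/4, the partial sums are K=1: 0.7500, K=2: 1.3125.
K = 2 is the first length at which the sum reaches 1.0000.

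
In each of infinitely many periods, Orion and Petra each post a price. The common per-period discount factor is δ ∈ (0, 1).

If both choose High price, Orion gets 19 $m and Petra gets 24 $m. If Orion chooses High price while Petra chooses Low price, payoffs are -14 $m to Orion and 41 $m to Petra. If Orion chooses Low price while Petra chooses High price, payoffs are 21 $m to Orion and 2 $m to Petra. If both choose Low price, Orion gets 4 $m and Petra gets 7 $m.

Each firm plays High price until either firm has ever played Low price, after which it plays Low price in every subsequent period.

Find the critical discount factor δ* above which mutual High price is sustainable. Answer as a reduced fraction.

For Orion: deviation gain 21−19 = 2, per-period punishment loss 19−4 = 15. IC gives δ ≥ 2/17.
For Petra: gain 17, loss 17 per period, so δ ≥ 17/34 = 1/2.
The tighter constraint is Petra's, so cooperation needs δ ≥ 1/2.

1/2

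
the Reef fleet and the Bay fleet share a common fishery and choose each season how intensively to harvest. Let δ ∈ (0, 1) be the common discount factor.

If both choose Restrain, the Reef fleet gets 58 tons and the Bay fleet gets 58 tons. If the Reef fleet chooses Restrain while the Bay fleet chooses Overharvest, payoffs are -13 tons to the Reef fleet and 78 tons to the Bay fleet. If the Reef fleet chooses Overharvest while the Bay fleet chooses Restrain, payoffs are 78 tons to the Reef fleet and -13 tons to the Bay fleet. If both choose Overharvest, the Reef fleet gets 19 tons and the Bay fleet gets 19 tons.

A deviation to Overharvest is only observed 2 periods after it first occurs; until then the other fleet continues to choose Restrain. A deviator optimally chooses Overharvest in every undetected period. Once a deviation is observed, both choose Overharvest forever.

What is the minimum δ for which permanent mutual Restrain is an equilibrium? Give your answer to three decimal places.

Deviating for the 2 undetected periods gains 78−58 = 20 per period over cooperation, then loses 58−19 = 39 per period forever once punishment starts.
Gain: 20(1 + δ + … + δ^1); loss: 39·δ^2/(1−δ).
No profitable deviation ⇔ 20(1−δ^2) ≤ 39·δ^2, i.e. δ^2 ≥ 20/(20+39) = 20/59.
Hence δ ≥ (20/59)^(1/2) ≈ 0.582.

0.582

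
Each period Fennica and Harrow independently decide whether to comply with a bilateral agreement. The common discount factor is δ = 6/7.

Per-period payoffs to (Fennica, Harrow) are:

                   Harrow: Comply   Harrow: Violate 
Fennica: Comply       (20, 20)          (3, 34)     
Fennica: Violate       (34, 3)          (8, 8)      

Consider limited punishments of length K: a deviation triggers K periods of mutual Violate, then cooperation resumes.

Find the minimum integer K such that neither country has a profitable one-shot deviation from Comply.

2

Need Σ_{k=1}^{K} δ^k ≥ (34−20)/(20−8) = 1.1667 at δ = 6/7.
At K = 1 the sum is 0.8571 < 1.1667; at K = 2 it is 1.5918 ≥ 1.1667.
So the minimum punishment length is K = 2.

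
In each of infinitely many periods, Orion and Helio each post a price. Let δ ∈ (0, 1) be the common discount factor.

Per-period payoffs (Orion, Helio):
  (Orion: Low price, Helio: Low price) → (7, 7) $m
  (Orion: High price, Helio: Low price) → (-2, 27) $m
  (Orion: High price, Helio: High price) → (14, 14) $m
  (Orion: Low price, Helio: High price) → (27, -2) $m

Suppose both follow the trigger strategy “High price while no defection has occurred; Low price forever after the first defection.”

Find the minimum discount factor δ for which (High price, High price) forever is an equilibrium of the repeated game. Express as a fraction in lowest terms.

13/20

Cooperation forever yields 14 each period: 14/(1−δ).
Deviating yields 27 once, then 7 forever: 27 + 7δ/(1−δ).
No profitable deviation requires 14/(1−δ) ≥ 27 + 7δ/(1−δ).
Multiplying by (1−δ): 14 ≥ 27(1−δ) + 7δ = 27 − 20δ.
So 20δ ≥ 13, i.e. δ ≥ 13/20.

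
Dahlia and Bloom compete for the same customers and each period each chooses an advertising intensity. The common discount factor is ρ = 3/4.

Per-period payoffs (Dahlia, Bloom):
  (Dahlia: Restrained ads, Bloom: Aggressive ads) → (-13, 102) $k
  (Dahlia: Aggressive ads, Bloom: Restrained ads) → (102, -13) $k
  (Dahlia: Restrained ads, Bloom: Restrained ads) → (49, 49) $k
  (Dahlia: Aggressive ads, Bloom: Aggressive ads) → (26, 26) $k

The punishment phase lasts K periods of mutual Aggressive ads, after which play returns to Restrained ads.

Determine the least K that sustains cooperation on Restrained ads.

No profitable deviation requires (49−26)(ρ+…+ρ^K) ≥ 102−49, i.e. ρ+…+ρ^K ≥ 53/23 ≈ 2.3043.
With ρ = 3/4, the partial sums are K=1: 0.7500, K=2: 1.3125, K=3: 1.7344, K=4: 2.0508, K=5: 2.2881, K=6: 2.4661.
K = 6 is the first length at which the sum reaches 2.3043.

6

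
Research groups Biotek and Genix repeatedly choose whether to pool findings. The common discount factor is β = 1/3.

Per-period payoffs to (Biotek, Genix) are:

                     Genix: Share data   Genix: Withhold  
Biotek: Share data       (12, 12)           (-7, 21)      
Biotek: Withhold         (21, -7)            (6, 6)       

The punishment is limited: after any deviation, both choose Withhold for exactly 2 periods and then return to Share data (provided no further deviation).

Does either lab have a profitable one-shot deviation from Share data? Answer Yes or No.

Yes

IC: β+…+β^2 ≥ (21−12)/(12−6) = 3/2.
At β = 1/3: partial sum = 0.4444 < 1.5000. Cooperation not sustainable.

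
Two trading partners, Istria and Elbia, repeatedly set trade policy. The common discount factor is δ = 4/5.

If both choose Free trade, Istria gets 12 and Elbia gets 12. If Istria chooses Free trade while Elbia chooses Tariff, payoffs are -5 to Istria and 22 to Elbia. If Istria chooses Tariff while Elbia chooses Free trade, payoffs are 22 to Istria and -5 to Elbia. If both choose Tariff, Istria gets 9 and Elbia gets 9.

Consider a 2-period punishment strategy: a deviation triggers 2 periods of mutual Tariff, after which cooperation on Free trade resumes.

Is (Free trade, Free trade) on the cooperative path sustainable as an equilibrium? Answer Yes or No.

A one-shot deviation gives 22 now, then 9 for 2 periods, then back to 12.
Gain from deviating: (22−12) today; loss: (12−9) in each of the next 2 periods.
No-deviation condition: (12−9)(δ+…+δ^2) ≥ 22−12, i.e. δ+…+δ^2 ≥ 10/3.
At δ = 4/5: δ+…+δ^2 = 1.4400 < 3.3333.
So cooperation is not sustainable.

No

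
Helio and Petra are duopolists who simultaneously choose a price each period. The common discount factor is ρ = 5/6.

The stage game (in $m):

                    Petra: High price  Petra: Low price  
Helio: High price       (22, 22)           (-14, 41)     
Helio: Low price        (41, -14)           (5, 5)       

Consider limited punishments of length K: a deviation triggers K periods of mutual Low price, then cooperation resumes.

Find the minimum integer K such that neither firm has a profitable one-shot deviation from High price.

2

Need Σ_{k=1}^{K} ρ^k ≥ (41−22)/(22−5) = 1.1176 at ρ = 5/6.
At K = 1 the sum is 0.8333 < 1.1176; at K = 2 it is 1.5278 ≥ 1.1176.
So the minimum punishment length is K = 2.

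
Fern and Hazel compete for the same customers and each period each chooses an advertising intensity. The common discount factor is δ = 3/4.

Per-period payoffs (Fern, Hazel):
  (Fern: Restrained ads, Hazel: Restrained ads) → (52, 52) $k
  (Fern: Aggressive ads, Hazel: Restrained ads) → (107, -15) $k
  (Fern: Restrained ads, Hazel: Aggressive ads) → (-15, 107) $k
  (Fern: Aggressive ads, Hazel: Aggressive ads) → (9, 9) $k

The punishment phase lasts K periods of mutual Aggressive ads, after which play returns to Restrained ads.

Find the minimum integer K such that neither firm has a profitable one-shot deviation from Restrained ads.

No profitable deviation requires (52−9)(δ+…+δ^K) ≥ 107−52, i.e. δ+…+δ^K ≥ 55/43 ≈ 1.2791.
With δ = 3/4, the partial sums are K=1: 0.7500, K=2: 1.3125.
K = 2 is the first length at which the sum reaches 1.2791.

2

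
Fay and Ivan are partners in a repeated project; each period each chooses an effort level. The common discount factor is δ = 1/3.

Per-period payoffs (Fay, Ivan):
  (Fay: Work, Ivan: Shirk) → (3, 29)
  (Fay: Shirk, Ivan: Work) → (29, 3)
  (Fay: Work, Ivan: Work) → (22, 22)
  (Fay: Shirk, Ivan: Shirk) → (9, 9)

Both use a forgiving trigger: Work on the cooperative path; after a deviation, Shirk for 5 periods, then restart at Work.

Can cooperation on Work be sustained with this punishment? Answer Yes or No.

No

IC: δ+…+δ^5 ≥ (29−22)/(22−9) = 7/13.
At δ = 1/3: partial sum = 0.4979 < 0.5385. Cooperation not sustainable.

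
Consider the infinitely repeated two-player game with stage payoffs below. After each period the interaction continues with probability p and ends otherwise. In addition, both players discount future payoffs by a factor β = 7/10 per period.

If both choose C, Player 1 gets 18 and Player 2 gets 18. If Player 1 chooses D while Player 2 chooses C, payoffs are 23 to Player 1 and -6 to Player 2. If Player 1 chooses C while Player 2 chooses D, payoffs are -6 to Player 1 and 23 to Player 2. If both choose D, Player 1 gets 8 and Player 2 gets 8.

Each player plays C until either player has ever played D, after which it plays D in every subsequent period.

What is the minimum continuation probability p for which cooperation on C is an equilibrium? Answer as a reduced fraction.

With continuation probability p and discount β, the effective per-period discount factor is βp.
Grim-trigger IC: βp ≥ (23−18)/(23−8) = 1/3.
So p ≥ (1/3)/(7/10) = 10/21.

10/21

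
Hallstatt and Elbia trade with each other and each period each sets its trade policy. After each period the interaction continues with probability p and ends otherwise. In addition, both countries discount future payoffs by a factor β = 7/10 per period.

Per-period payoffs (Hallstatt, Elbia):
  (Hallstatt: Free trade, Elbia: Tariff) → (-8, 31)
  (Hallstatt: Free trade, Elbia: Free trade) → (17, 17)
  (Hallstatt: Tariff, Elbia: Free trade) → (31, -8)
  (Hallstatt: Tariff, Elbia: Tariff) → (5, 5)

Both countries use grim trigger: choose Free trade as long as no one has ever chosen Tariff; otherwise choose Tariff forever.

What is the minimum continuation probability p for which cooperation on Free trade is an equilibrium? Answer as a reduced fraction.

Expected continuation weight on next period's payoff is β·p = 7/10·p, which plays the role of the discount factor.
Cooperation requires 7/10·p ≥ (31−17)/(31−5) = 7/13, hence p ≥ 10/13.

10/13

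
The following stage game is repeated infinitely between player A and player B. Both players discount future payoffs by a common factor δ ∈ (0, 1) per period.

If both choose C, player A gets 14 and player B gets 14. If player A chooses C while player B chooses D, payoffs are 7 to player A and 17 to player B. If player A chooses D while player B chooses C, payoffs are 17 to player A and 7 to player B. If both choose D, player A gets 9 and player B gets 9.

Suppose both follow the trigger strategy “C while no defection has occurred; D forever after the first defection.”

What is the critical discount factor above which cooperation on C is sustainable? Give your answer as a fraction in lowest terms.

Under grim trigger the critical discount factor is (T−C)/(T−P) with T = 17, C = 14, P = 9.
δ* = (17−14)/(17−9) = 3/8.

3/8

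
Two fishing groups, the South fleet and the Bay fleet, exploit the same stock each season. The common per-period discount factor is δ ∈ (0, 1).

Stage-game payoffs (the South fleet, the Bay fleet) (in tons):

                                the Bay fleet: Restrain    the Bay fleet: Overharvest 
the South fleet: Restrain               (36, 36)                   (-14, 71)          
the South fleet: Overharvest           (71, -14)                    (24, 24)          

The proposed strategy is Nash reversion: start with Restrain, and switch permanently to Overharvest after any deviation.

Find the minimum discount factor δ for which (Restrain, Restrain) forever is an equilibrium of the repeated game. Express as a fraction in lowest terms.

Cooperation forever yields 36 each period: 36/(1−δ).
Deviating yields 71 once, then 24 forever: 71 + 24δ/(1−δ).
No profitable deviation requires 36/(1−δ) ≥ 71 + 24δ/(1−δ).
Multiplying by (1−δ): 36 ≥ 71(1−δ) + 24δ = 71 − 47δ.
So 47δ ≥ 35, i.e. δ ≥ 35/47.

35/47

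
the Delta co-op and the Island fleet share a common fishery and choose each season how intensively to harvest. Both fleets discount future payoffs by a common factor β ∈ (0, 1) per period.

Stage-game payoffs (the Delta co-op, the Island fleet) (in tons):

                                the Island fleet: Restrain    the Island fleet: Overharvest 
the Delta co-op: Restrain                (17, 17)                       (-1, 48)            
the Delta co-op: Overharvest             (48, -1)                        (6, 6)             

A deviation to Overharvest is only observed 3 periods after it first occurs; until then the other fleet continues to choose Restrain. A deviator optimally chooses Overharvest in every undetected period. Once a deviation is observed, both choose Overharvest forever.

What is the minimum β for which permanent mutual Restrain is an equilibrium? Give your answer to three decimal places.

0.904

A deviator earns 48 for 3 periods, then 6 forever; cooperating earns 17 forever. Multiplying the IC by (1−β):
17 ≥ 48(1−β^3) + 6β^3, so 42·β^3 ≥ 31 and β^3 ≥ 31/42.
β ≥ (31/42)^(1/3) ≈ 0.904.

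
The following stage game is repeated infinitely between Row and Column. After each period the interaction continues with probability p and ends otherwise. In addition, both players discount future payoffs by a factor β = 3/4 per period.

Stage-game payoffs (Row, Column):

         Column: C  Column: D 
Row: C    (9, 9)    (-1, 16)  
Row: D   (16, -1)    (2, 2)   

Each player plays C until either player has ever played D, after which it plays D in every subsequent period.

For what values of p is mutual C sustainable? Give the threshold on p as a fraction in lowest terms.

2/3

Expected continuation weight on next period's payoff is β·p = 3/4·p, which plays the role of the discount factor.
Cooperation requires 3/4·p ≥ (16−9)/(16−2) = 1/2, hence p ≥ 2/3.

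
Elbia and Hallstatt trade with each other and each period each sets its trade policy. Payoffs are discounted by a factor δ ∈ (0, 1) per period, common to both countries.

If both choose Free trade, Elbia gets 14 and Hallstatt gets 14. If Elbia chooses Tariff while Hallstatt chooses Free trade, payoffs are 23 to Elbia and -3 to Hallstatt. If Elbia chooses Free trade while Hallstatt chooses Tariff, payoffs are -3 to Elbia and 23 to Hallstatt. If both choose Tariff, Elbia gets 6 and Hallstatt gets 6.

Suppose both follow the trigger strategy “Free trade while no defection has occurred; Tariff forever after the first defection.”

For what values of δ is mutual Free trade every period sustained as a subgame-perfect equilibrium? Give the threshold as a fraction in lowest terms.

9/17

14/(1−δ) ≥ 23 + 6δ/(1−δ)
14 ≥ 23 − 17δ
δ ≥ 9/17.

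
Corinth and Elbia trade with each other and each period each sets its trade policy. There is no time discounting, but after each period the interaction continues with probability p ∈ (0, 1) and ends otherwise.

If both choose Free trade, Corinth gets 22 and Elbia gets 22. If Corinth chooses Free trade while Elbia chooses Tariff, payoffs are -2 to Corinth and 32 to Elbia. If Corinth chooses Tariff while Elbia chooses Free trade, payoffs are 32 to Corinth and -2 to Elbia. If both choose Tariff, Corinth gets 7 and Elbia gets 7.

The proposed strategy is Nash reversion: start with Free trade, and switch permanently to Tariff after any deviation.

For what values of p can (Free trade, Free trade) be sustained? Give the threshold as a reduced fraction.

With no time discounting, the continuation probability p plays the role of the discount factor.
Grim-trigger IC: 22/(1−p) ≥ 32 + 7p/(1−p) ⇒ p ≥ (32−22)/(32−7) = 2/5.

2/5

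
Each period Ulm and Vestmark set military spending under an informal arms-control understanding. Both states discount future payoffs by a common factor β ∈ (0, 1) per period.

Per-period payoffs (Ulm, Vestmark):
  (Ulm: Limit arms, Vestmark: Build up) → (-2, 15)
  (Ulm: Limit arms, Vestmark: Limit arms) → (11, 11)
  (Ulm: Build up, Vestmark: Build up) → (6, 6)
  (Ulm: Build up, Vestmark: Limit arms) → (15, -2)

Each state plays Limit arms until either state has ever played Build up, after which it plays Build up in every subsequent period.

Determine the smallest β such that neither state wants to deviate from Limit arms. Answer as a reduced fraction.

11/(1−β) ≥ 15 + 6β/(1−β)
11 ≥ 15 − 9β
β ≥ 4/9.

4/9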